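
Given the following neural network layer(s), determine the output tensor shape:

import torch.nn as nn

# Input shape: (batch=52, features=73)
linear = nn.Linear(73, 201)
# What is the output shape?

Input shape: (52, 73)
Output shape: (52, 201)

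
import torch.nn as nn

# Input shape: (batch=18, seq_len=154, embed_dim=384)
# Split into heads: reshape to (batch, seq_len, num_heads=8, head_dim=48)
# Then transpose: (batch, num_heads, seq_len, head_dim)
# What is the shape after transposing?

Input shape: (18, 154, 384)
  -> after reshape: (18, 154, 8, 48)
Output shape: (18, 8, 154, 48)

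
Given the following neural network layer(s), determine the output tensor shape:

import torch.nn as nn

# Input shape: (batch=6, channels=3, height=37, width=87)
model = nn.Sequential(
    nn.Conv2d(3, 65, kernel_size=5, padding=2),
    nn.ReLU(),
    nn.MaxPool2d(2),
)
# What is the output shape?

Input shape: (6, 3, 37, 87)
  -> after Conv2d: (6, 65, 37, 87)
  -> after ReLU: (6, 65, 37, 87)
Output shape: (6, 65, 18, 43)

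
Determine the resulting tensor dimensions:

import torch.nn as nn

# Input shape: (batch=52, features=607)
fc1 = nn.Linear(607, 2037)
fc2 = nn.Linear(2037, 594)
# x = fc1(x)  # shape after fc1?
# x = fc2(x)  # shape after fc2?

Input shape: (52, 607)
  -> after fc1: (52, 2037)
Output shape: (52, 594)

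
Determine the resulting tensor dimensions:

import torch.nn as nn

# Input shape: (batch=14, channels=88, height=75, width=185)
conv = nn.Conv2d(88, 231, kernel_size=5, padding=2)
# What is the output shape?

Input shape: (14, 88, 75, 185)
Output shape: (14, 231, 75, 185)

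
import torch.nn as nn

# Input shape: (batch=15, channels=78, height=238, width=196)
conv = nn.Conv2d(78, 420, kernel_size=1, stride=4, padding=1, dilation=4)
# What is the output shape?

Input shape: (15, 78, 238, 196)
Output shape: (15, 420, 60, 50)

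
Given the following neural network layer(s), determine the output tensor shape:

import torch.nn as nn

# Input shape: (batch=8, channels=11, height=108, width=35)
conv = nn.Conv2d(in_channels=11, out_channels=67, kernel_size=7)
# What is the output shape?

Input shape: (8, 11, 108, 35)
Output shape: (8, 67, 102, 29)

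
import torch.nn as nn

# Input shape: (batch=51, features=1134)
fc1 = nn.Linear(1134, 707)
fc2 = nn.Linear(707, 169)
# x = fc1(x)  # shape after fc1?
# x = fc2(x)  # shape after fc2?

Input shape: (51, 1134)
  -> after fc1: (51, 707)
Output shape: (51, 169)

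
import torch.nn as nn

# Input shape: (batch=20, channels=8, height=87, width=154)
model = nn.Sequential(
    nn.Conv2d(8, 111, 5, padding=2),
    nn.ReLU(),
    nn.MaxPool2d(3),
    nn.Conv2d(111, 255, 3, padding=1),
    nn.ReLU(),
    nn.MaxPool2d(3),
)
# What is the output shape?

Input shape: (20, 8, 87, 154)
  -> after first Conv2d: (20, 111, 87, 154)
  -> after first MaxPool2d: (20, 111, 29, 51)
  -> after second Conv2d: (20, 255, 29, 51)
Output shape: (20, 255, 9, 17)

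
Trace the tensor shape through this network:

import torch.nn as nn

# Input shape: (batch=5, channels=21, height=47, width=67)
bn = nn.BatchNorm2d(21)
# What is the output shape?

Input shape: (5, 21, 47, 67)
Output shape: (5, 21, 47, 67)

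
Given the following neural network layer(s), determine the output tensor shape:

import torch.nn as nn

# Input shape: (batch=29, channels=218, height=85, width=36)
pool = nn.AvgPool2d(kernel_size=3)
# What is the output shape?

Input shape: (29, 218, 85, 36)
Output shape: (29, 218, 28, 12)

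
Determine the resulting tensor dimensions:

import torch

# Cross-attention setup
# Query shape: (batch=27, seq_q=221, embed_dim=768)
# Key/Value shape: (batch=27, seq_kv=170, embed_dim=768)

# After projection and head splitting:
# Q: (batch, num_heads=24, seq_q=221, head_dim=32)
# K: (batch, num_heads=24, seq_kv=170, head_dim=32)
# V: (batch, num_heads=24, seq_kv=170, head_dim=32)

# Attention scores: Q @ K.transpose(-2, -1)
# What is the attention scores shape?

Input shape: (27, 221, 768)
Output shape: (27, 24, 221, 170)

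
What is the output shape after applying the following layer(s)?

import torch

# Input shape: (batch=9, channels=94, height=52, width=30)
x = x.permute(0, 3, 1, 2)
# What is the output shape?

Input shape: (9, 94, 52, 30)
Output shape: (9, 30, 94, 52)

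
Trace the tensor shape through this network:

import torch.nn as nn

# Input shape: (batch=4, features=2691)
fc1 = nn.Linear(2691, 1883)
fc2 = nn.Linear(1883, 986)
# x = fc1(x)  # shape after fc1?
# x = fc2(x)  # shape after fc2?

Input shape: (4, 2691)
  -> after fc1: (4, 1883)
Output shape: (4, 986)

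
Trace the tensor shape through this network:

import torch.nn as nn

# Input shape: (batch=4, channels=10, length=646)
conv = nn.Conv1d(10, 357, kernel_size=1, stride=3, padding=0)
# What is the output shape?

Input shape: (4, 10, 646)
Output shape: (4, 357, 216)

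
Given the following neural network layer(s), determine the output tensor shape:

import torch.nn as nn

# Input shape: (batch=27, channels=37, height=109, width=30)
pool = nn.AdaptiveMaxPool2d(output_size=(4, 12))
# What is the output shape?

Input shape: (27, 37, 109, 30)
Output shape: (27, 37, 4, 12)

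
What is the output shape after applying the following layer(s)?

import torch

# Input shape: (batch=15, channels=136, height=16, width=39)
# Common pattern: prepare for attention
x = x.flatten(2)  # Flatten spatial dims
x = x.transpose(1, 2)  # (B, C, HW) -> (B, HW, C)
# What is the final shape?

Input shape: (15, 136, 16, 39)
  -> after flatten(2): (15, 136, 624)
Output shape: (15, 624, 136)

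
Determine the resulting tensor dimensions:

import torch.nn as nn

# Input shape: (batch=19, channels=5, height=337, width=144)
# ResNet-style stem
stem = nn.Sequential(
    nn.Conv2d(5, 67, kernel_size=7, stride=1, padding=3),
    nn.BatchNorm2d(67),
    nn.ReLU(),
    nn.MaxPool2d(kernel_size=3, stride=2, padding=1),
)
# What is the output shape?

Input shape: (19, 5, 337, 144)
  -> after Conv2d 7x7 stride=1: (19, 67, 337, 144)
Output shape: (19, 67, 169, 72)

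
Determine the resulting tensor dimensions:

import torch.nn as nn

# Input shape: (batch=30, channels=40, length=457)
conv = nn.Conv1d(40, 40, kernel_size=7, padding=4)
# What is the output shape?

Input shape: (30, 40, 457)
Output shape: (30, 40, 459)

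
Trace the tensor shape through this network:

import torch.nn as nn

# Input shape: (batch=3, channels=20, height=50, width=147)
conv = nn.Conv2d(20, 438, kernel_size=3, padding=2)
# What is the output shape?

Input shape: (3, 20, 50, 147)
Output shape: (3, 438, 52, 149)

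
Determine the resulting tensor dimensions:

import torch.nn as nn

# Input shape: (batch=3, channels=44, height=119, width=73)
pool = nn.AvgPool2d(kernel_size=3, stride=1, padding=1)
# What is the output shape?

Input shape: (3, 44, 119, 73)
Output shape: (3, 44, 119, 73)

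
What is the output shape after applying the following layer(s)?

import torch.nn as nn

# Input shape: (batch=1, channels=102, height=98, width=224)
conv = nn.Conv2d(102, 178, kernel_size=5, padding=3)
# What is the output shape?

Input shape: (1, 102, 98, 224)
Output shape: (1, 178, 100, 226)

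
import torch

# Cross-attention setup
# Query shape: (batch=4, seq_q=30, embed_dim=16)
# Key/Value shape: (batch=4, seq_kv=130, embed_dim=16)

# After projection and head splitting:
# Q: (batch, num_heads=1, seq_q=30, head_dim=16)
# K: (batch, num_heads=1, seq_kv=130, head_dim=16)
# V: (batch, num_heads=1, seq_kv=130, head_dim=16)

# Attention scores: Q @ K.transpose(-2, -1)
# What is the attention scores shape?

Input shape: (4, 30, 16)
Output shape: (4, 1, 30, 130)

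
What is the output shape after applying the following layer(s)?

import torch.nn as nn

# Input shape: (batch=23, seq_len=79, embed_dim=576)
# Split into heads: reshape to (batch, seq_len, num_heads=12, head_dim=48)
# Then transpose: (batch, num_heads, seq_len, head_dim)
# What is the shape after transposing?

Input shape: (23, 79, 576)
  -> after reshape: (23, 79, 12, 48)
Output shape: (23, 12, 79, 48)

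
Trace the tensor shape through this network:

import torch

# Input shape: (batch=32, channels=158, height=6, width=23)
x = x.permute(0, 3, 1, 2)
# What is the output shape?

Input shape: (32, 158, 6, 23)
Output shape: (32, 23, 158, 6)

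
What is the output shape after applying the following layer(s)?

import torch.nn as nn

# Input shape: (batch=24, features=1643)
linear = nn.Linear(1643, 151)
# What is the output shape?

Input shape: (24, 1643)
Output shape: (24, 151)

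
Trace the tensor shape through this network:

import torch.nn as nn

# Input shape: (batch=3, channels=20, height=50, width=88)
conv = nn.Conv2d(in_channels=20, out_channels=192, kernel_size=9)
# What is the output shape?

Input shape: (3, 20, 50, 88)
Output shape: (3, 192, 42, 80)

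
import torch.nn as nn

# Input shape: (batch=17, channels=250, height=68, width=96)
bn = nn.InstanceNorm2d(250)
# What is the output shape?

Input shape: (17, 250, 68, 96)
Output shape: (17, 250, 68, 96)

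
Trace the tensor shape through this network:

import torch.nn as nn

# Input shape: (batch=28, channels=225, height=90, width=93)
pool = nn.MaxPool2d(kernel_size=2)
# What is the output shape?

Input shape: (28, 225, 90, 93)
Output shape: (28, 225, 45, 46)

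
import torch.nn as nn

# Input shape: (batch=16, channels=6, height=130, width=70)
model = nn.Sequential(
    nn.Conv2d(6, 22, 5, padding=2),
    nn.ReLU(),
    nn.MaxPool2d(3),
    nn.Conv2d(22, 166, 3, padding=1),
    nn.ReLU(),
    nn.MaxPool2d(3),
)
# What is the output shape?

Input shape: (16, 6, 130, 70)
  -> after first Conv2d: (16, 22, 130, 70)
  -> after first MaxPool2d: (16, 22, 43, 23)
  -> after second Conv2d: (16, 166, 43, 23)
Output shape: (16, 166, 14, 7)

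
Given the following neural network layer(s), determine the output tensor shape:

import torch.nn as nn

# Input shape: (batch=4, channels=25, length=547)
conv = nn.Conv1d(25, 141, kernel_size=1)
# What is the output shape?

Input shape: (4, 25, 547)
Output shape: (4, 141, 547)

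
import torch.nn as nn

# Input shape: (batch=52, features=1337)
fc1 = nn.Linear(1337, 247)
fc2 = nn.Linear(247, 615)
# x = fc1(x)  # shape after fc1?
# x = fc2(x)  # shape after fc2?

Input shape: (52, 1337)
  -> after fc1: (52, 247)
Output shape: (52, 615)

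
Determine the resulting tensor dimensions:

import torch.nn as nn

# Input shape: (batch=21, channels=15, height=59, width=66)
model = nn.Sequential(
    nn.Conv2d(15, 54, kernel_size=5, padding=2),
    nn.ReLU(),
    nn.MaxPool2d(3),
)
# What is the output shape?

Input shape: (21, 15, 59, 66)
  -> after Conv2d: (21, 54, 59, 66)
  -> after ReLU: (21, 54, 59, 66)
Output shape: (21, 54, 19, 22)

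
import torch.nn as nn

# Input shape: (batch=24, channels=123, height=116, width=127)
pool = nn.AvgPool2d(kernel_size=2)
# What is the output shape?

Input shape: (24, 123, 116, 127)
Output shape: (24, 123, 58, 63)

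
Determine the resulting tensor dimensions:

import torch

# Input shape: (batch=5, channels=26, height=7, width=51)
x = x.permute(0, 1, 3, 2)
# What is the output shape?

Input shape: (5, 26, 7, 51)
Output shape: (5, 26, 51, 7)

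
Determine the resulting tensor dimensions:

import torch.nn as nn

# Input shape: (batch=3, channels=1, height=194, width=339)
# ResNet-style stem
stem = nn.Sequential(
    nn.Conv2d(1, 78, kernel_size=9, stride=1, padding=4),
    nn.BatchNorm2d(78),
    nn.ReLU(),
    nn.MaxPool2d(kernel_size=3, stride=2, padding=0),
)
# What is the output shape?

Input shape: (3, 1, 194, 339)
  -> after Conv2d 9x9 stride=1: (3, 78, 194, 339)
Output shape: (3, 78, 96, 169)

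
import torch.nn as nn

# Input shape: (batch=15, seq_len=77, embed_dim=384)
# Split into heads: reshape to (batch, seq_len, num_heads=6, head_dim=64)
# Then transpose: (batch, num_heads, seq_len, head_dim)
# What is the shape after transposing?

Input shape: (15, 77, 384)
  -> after reshape: (15, 77, 6, 64)
Output shape: (15, 6, 77, 64)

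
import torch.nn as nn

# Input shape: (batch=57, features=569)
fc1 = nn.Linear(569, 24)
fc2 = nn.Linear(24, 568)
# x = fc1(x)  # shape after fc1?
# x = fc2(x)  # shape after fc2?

Input shape: (57, 569)
  -> after fc1: (57, 24)
Output shape: (57, 568)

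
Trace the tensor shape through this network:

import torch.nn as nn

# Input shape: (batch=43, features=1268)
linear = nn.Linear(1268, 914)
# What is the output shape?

Input shape: (43, 1268)
Output shape: (43, 914)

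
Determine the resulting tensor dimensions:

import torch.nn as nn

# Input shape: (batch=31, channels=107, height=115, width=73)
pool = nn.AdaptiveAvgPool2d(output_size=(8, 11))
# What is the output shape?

Input shape: (31, 107, 115, 73)
Output shape: (31, 107, 8, 11)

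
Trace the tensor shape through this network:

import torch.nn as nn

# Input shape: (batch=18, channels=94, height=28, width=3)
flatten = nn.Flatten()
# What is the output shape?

Input shape: (18, 94, 28, 3)
Output shape: (18, 7896)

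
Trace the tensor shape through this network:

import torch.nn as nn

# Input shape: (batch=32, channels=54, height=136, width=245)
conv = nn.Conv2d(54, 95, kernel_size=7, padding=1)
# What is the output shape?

Input shape: (32, 54, 136, 245)
Output shape: (32, 95, 132, 241)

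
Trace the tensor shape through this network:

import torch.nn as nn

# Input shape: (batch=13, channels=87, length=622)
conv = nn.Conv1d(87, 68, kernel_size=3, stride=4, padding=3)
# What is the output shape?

Input shape: (13, 87, 622)
Output shape: (13, 68, 157)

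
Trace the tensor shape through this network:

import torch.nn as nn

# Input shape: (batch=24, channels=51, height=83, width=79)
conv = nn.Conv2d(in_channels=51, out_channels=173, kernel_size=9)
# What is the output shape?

Input shape: (24, 51, 83, 79)
Output shape: (24, 173, 75, 71)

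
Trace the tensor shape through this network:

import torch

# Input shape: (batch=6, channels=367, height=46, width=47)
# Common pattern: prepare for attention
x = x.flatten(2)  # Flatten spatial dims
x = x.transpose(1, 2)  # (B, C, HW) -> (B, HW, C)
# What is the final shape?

Input shape: (6, 367, 46, 47)
  -> after flatten(2): (6, 367, 2162)
Output shape: (6, 2162, 367)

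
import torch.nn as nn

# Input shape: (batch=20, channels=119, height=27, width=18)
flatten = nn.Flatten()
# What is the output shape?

Input shape: (20, 119, 27, 18)
Output shape: (20, 57834)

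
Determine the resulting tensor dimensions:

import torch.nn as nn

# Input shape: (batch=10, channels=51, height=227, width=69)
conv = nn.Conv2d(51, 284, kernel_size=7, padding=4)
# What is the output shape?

Input shape: (10, 51, 227, 69)
Output shape: (10, 284, 229, 71)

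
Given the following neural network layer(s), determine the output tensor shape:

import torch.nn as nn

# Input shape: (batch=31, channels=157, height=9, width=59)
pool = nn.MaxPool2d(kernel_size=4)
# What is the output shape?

Input shape: (31, 157, 9, 59)
Output shape: (31, 157, 2, 14)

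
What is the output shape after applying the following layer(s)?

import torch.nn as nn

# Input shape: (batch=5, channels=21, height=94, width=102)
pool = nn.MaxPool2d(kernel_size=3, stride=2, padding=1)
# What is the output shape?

Input shape: (5, 21, 94, 102)
Output shape: (5, 21, 47, 51)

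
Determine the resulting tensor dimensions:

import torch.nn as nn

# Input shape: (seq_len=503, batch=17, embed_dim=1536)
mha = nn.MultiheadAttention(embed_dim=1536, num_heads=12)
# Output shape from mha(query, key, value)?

Input shape: (503, 17, 1536)
Output shape: (503, 17, 1536)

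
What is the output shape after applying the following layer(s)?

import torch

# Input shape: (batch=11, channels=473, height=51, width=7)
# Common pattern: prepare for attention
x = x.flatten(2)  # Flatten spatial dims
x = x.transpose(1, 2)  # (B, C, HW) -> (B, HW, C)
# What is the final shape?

Input shape: (11, 473, 51, 7)
  -> after flatten(2): (11, 473, 357)
Output shape: (11, 357, 473)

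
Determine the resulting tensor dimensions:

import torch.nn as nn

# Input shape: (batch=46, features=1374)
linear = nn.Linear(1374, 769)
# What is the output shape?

Input shape: (46, 1374)
Output shape: (46, 769)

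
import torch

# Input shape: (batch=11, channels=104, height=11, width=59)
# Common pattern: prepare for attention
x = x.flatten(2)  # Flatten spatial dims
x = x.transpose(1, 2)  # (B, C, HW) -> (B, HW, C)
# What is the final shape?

Input shape: (11, 104, 11, 59)
  -> after flatten(2): (11, 104, 649)
Output shape: (11, 649, 104)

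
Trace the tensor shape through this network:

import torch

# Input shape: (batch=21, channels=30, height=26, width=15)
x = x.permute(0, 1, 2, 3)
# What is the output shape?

Input shape: (21, 30, 26, 15)
Output shape: (21, 30, 26, 15)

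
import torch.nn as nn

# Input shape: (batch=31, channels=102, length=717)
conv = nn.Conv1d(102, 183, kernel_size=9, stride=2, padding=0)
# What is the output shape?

Input shape: (31, 102, 717)
Output shape: (31, 183, 355)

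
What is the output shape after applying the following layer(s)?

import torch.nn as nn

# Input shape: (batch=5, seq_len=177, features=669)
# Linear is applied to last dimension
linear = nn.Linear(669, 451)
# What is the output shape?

Input shape: (5, 177, 669)
Output shape: (5, 177, 451)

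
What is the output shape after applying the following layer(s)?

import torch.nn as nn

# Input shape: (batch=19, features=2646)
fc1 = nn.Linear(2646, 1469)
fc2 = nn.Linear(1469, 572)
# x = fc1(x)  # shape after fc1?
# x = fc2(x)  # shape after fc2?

Input shape: (19, 2646)
  -> after fc1: (19, 1469)
Output shape: (19, 572)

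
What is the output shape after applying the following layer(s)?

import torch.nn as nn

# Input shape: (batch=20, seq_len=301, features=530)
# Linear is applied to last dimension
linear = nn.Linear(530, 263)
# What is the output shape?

Input shape: (20, 301, 530)
Output shape: (20, 301, 263)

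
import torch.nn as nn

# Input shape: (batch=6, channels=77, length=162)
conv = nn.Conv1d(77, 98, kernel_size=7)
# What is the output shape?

Input shape: (6, 77, 162)
Output shape: (6, 98, 156)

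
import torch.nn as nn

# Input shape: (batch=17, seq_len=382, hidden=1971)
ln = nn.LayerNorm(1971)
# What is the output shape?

Input shape: (17, 382, 1971)
Output shape: (17, 382, 1971)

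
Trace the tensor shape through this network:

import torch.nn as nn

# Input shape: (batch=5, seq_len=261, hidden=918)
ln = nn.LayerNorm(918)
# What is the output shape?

Input shape: (5, 261, 918)
Output shape: (5, 261, 918)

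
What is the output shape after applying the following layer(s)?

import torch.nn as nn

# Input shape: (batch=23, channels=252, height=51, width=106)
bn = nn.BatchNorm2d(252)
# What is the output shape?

Input shape: (23, 252, 51, 106)
Output shape: (23, 252, 51, 106)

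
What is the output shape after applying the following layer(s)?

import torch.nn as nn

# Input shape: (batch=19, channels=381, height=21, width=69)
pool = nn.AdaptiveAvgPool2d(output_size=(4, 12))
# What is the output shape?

Input shape: (19, 381, 21, 69)
Output shape: (19, 381, 4, 12)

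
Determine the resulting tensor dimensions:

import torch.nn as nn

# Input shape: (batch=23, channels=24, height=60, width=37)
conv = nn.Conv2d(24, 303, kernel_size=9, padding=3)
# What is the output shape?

Input shape: (23, 24, 60, 37)
Output shape: (23, 303, 58, 35)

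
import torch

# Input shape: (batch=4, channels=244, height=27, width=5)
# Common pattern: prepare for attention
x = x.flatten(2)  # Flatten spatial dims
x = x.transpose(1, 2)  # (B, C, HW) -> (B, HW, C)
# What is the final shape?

Input shape: (4, 244, 27, 5)
  -> after flatten(2): (4, 244, 135)
Output shape: (4, 135, 244)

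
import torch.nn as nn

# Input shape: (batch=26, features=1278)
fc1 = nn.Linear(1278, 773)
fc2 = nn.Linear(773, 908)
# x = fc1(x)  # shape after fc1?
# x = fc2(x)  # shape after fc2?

Input shape: (26, 1278)
  -> after fc1: (26, 773)
Output shape: (26, 908)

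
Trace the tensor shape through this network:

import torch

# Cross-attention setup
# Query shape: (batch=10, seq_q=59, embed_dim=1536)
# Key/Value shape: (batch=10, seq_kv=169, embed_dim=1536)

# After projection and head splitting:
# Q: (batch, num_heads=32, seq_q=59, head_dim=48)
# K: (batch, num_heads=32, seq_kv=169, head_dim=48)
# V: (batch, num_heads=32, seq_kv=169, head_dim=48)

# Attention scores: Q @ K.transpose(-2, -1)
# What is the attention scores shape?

Input shape: (10, 59, 1536)
Output shape: (10, 32, 59, 169)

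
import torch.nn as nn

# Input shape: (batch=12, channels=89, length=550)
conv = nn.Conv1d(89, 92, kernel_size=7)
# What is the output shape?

Input shape: (12, 89, 550)
Output shape: (12, 92, 544)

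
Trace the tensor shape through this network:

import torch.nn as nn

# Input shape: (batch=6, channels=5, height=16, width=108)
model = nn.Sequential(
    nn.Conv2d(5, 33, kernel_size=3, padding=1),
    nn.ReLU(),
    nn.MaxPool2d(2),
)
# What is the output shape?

Input shape: (6, 5, 16, 108)
  -> after Conv2d: (6, 33, 16, 108)
  -> after ReLU: (6, 33, 16, 108)
Output shape: (6, 33, 8, 54)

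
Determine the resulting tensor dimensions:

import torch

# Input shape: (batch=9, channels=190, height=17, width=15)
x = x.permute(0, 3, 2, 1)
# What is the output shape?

Input shape: (9, 190, 17, 15)
Output shape: (9, 15, 17, 190)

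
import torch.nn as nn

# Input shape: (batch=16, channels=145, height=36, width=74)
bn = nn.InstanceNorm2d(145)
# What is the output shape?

Input shape: (16, 145, 36, 74)
Output shape: (16, 145, 36, 74)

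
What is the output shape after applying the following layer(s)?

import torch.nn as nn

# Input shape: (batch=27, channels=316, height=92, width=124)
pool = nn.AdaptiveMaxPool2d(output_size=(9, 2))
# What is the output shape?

Input shape: (27, 316, 92, 124)
Output shape: (27, 316, 9, 2)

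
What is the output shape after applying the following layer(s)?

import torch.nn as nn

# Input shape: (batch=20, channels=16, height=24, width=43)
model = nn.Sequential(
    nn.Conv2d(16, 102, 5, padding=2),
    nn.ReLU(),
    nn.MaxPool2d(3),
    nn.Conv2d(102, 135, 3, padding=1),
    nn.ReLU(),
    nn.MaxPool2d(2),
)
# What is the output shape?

Input shape: (20, 16, 24, 43)
  -> after first Conv2d: (20, 102, 24, 43)
  -> after first MaxPool2d: (20, 102, 8, 14)
  -> after second Conv2d: (20, 135, 8, 14)
Output shape: (20, 135, 4, 7)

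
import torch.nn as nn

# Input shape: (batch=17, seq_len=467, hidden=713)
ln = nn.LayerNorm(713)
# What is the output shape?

Input shape: (17, 467, 713)
Output shape: (17, 467, 713)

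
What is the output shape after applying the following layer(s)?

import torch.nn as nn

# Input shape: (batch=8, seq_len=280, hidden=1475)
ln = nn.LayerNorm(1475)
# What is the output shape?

Input shape: (8, 280, 1475)
Output shape: (8, 280, 1475)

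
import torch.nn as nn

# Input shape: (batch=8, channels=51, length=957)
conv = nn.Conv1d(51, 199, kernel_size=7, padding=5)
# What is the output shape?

Input shape: (8, 51, 957)
Output shape: (8, 199, 961)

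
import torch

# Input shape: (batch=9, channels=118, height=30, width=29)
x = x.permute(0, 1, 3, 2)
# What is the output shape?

Input shape: (9, 118, 30, 29)
Output shape: (9, 118, 29, 30)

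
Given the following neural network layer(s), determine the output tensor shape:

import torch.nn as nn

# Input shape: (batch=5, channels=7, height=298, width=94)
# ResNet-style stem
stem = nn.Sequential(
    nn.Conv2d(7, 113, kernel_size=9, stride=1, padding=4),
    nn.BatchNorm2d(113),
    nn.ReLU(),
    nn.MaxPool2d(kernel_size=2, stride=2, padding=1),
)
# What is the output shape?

Input shape: (5, 7, 298, 94)
  -> after Conv2d 9x9 stride=1: (5, 113, 298, 94)
Output shape: (5, 113, 150, 48)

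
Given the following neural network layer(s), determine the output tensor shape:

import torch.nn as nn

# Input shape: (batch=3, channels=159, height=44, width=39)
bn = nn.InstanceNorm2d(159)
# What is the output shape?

Input shape: (3, 159, 44, 39)
Output shape: (3, 159, 44, 39)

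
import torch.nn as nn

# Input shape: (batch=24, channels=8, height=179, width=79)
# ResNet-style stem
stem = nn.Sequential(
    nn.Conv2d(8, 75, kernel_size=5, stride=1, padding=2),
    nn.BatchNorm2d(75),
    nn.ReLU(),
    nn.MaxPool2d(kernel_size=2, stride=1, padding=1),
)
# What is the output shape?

Input shape: (24, 8, 179, 79)
  -> after Conv2d 5x5 stride=1: (24, 75, 179, 79)
Output shape: (24, 75, 180, 80)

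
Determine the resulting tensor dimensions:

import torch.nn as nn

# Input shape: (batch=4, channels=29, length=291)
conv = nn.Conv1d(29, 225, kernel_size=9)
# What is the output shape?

Input shape: (4, 29, 291)
Output shape: (4, 225, 283)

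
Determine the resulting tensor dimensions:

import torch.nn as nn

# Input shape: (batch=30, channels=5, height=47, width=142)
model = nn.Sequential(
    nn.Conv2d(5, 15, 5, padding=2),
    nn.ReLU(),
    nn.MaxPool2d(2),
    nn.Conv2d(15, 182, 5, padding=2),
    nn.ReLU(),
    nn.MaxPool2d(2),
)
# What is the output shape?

Input shape: (30, 5, 47, 142)
  -> after first Conv2d: (30, 15, 47, 142)
  -> after first MaxPool2d: (30, 15, 23, 71)
  -> after second Conv2d: (30, 182, 23, 71)
Output shape: (30, 182, 11, 35)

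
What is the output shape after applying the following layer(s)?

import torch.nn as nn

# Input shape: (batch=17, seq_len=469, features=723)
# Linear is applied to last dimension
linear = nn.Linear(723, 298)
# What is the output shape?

Input shape: (17, 469, 723)
Output shape: (17, 469, 298)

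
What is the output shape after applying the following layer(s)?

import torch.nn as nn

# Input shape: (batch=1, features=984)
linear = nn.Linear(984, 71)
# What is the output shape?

Input shape: (1, 984)
Output shape: (1, 71)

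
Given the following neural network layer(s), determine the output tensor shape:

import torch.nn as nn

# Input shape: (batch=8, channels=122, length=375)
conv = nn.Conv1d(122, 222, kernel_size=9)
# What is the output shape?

Input shape: (8, 122, 375)
Output shape: (8, 222, 367)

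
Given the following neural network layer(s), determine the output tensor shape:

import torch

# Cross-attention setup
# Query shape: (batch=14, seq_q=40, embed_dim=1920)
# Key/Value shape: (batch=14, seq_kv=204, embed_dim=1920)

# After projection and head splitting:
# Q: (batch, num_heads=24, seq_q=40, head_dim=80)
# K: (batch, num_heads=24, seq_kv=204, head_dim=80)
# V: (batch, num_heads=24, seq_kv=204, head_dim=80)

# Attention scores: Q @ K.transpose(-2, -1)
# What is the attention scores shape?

Input shape: (14, 40, 1920)
Output shape: (14, 24, 40, 204)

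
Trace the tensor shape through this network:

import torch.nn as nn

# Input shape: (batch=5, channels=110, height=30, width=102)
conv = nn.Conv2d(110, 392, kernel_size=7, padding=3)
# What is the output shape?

Input shape: (5, 110, 30, 102)
Output shape: (5, 392, 30, 102)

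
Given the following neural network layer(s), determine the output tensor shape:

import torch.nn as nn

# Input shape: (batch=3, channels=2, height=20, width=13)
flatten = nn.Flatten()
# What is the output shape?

Input shape: (3, 2, 20, 13)
Output shape: (3, 520)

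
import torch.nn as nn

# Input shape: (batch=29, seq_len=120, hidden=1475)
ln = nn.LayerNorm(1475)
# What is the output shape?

Input shape: (29, 120, 1475)
Output shape: (29, 120, 1475)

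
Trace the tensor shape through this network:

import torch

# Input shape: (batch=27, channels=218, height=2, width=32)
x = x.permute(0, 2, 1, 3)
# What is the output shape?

Input shape: (27, 218, 2, 32)
Output shape: (27, 2, 218, 32)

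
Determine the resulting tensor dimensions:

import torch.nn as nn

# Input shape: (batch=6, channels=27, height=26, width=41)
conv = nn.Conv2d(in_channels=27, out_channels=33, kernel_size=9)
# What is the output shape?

Input shape: (6, 27, 26, 41)
Output shape: (6, 33, 18, 33)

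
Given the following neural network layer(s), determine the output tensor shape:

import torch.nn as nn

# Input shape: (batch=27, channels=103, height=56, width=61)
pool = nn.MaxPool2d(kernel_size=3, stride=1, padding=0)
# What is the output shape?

Input shape: (27, 103, 56, 61)
Output shape: (27, 103, 54, 59)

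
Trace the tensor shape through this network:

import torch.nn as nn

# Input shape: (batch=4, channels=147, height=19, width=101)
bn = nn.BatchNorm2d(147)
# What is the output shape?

Input shape: (4, 147, 19, 101)
Output shape: (4, 147, 19, 101)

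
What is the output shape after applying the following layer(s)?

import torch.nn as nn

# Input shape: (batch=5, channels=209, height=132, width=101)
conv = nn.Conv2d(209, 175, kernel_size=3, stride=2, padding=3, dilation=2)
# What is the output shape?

Input shape: (5, 209, 132, 101)
Output shape: (5, 175, 67, 52)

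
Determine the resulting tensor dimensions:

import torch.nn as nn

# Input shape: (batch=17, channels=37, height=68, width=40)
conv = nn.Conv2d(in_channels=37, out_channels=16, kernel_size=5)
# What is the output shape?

Input shape: (17, 37, 68, 40)
Output shape: (17, 16, 64, 36)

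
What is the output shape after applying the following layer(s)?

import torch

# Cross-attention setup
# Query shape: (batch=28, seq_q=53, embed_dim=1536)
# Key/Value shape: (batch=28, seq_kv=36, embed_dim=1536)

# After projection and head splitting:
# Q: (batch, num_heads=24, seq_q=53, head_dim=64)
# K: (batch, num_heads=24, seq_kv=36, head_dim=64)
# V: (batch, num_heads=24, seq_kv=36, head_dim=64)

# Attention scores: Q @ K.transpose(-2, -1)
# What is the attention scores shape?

Input shape: (28, 53, 1536)
Output shape: (28, 24, 53, 36)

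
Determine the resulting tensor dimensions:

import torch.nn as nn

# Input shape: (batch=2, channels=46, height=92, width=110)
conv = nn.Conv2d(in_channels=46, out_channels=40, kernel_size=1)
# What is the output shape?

Input shape: (2, 46, 92, 110)
Output shape: (2, 40, 92, 110)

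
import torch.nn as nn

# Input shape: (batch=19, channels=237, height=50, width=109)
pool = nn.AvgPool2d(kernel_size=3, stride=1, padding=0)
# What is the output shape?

Input shape: (19, 237, 50, 109)
Output shape: (19, 237, 48, 107)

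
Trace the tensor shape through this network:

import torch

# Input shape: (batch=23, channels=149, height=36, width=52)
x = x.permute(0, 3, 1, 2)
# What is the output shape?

Input shape: (23, 149, 36, 52)
Output shape: (23, 52, 149, 36)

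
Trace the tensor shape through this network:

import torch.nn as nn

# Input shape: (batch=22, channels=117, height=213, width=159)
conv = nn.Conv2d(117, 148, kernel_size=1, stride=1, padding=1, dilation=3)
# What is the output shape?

Input shape: (22, 117, 213, 159)
Output shape: (22, 148, 215, 161)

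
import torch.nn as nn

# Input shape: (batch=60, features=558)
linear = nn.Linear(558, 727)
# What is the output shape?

Input shape: (60, 558)
Output shape: (60, 727)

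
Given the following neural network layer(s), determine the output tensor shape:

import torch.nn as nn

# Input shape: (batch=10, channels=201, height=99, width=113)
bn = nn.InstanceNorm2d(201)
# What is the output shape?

Input shape: (10, 201, 99, 113)
Output shape: (10, 201, 99, 113)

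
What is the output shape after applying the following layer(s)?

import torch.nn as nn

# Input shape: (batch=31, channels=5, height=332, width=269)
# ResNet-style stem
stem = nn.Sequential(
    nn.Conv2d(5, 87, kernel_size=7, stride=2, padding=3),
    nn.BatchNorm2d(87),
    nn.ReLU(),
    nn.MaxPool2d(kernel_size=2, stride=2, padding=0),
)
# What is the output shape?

Input shape: (31, 5, 332, 269)
  -> after Conv2d 7x7 stride=2: (31, 87, 166, 135)
Output shape: (31, 87, 83, 67)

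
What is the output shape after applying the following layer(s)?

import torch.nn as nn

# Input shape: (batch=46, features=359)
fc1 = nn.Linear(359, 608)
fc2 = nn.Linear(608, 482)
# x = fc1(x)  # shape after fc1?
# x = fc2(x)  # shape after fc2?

Input shape: (46, 359)
  -> after fc1: (46, 608)
Output shape: (46, 482)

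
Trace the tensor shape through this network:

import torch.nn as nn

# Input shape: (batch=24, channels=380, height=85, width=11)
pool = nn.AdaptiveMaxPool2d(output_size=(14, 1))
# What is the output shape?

Input shape: (24, 380, 85, 11)
Output shape: (24, 380, 14, 1)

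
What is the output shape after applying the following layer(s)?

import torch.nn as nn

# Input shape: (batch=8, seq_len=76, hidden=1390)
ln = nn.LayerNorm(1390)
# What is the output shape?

Input shape: (8, 76, 1390)
Output shape: (8, 76, 1390)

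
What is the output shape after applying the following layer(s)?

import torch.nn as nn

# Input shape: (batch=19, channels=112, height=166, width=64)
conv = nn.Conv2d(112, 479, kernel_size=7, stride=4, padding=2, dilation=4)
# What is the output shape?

Input shape: (19, 112, 166, 64)
Output shape: (19, 479, 37, 11)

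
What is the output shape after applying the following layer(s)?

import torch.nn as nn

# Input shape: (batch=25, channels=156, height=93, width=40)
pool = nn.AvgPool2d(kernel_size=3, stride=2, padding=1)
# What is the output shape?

Input shape: (25, 156, 93, 40)
Output shape: (25, 156, 47, 20)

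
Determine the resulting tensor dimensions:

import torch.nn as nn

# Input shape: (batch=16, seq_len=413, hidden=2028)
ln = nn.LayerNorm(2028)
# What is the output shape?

Input shape: (16, 413, 2028)
Output shape: (16, 413, 2028)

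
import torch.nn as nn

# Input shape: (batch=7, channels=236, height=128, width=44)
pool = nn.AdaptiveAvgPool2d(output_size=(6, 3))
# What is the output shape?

Input shape: (7, 236, 128, 44)
Output shape: (7, 236, 6, 3)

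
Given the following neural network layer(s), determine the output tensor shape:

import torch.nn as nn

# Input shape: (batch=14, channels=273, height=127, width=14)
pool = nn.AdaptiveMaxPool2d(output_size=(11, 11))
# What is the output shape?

Input shape: (14, 273, 127, 14)
Output shape: (14, 273, 11, 11)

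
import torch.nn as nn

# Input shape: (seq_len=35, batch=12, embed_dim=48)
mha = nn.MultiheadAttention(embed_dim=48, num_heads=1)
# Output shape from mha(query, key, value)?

Input shape: (35, 12, 48)
Output shape: (35, 12, 48)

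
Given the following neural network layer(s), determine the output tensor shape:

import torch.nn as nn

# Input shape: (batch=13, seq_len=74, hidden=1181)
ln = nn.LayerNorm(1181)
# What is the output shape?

Input shape: (13, 74, 1181)
Output shape: (13, 74, 1181)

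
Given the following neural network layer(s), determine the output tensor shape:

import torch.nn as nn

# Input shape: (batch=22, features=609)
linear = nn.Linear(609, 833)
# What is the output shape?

Input shape: (22, 609)
Output shape: (22, 833)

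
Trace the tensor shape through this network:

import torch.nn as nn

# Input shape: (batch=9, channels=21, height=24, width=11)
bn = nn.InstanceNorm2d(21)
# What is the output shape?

Input shape: (9, 21, 24, 11)
Output shape: (9, 21, 24, 11)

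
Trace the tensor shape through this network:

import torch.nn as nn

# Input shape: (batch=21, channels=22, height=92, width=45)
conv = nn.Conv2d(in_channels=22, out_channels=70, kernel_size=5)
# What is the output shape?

Input shape: (21, 22, 92, 45)
Output shape: (21, 70, 88, 41)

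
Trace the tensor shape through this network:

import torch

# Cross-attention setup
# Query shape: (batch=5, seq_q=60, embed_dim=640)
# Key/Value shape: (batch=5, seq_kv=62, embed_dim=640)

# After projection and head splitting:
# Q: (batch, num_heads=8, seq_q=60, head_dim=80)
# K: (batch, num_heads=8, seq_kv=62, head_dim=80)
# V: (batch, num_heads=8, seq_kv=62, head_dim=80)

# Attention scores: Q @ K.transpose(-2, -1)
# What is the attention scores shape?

Input shape: (5, 60, 640)
Output shape: (5, 8, 60, 62)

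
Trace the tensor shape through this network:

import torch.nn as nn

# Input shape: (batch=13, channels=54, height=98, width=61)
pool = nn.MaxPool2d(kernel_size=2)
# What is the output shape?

Input shape: (13, 54, 98, 61)
Output shape: (13, 54, 49, 30)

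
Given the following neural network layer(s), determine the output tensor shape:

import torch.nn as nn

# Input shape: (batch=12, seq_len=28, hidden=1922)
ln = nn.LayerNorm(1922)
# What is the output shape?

Input shape: (12, 28, 1922)
Output shape: (12, 28, 1922)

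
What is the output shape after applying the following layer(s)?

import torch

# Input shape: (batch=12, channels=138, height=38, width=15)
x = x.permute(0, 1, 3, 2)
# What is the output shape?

Input shape: (12, 138, 38, 15)
Output shape: (12, 138, 15, 38)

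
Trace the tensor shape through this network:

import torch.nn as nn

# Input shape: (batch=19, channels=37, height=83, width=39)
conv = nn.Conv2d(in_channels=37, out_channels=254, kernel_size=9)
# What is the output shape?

Input shape: (19, 37, 83, 39)
Output shape: (19, 254, 75, 31)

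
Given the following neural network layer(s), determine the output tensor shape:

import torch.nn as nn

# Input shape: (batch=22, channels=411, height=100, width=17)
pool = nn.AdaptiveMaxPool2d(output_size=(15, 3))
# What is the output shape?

Input shape: (22, 411, 100, 17)
Output shape: (22, 411, 15, 3)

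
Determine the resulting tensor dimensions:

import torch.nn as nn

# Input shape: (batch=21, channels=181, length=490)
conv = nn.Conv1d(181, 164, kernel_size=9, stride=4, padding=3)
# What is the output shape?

Input shape: (21, 181, 490)
Output shape: (21, 164, 122)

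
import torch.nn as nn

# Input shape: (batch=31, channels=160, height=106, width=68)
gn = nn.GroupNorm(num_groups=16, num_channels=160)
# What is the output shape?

Input shape: (31, 160, 106, 68)
Output shape: (31, 160, 106, 68)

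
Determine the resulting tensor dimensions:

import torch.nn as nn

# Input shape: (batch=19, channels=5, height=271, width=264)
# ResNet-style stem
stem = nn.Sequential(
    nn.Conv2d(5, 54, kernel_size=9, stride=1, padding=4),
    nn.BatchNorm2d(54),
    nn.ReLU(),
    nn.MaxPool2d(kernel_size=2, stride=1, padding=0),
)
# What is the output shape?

Input shape: (19, 5, 271, 264)
  -> after Conv2d 9x9 stride=1: (19, 54, 271, 264)
Output shape: (19, 54, 270, 263)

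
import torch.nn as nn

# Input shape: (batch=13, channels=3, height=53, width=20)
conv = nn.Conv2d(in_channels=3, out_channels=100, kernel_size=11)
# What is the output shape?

Input shape: (13, 3, 53, 20)
Output shape: (13, 100, 43, 10)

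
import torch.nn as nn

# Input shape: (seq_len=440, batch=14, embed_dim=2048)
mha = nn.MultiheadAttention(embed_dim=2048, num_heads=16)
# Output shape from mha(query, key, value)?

Input shape: (440, 14, 2048)
Output shape: (440, 14, 2048)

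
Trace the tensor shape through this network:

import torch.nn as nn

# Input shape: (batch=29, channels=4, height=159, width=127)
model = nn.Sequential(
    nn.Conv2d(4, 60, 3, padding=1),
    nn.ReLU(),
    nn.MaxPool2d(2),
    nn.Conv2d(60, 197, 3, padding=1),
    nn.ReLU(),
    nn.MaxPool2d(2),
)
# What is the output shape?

Input shape: (29, 4, 159, 127)
  -> after first Conv2d: (29, 60, 159, 127)
  -> after first MaxPool2d: (29, 60, 79, 63)
  -> after second Conv2d: (29, 197, 79, 63)
Output shape: (29, 197, 39, 31)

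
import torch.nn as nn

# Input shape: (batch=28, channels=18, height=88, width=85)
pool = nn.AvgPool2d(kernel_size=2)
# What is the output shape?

Input shape: (28, 18, 88, 85)
Output shape: (28, 18, 44, 42)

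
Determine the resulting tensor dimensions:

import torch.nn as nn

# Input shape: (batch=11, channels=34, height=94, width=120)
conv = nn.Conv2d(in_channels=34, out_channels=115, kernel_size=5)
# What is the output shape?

Input shape: (11, 34, 94, 120)
Output shape: (11, 115, 90, 116)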